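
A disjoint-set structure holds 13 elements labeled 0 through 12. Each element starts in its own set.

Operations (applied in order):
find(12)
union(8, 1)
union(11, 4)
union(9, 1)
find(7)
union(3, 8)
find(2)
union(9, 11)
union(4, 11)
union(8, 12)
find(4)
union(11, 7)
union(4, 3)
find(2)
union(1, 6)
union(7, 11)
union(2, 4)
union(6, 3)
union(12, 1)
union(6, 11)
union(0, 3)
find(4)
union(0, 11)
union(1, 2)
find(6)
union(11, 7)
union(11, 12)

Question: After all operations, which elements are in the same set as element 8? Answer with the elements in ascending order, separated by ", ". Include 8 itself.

Step 1: find(12) -> no change; set of 12 is {12}
Step 2: union(8, 1) -> merged; set of 8 now {1, 8}
Step 3: union(11, 4) -> merged; set of 11 now {4, 11}
Step 4: union(9, 1) -> merged; set of 9 now {1, 8, 9}
Step 5: find(7) -> no change; set of 7 is {7}
Step 6: union(3, 8) -> merged; set of 3 now {1, 3, 8, 9}
Step 7: find(2) -> no change; set of 2 is {2}
Step 8: union(9, 11) -> merged; set of 9 now {1, 3, 4, 8, 9, 11}
Step 9: union(4, 11) -> already same set; set of 4 now {1, 3, 4, 8, 9, 11}
Step 10: union(8, 12) -> merged; set of 8 now {1, 3, 4, 8, 9, 11, 12}
Step 11: find(4) -> no change; set of 4 is {1, 3, 4, 8, 9, 11, 12}
Step 12: union(11, 7) -> merged; set of 11 now {1, 3, 4, 7, 8, 9, 11, 12}
Step 13: union(4, 3) -> already same set; set of 4 now {1, 3, 4, 7, 8, 9, 11, 12}
Step 14: find(2) -> no change; set of 2 is {2}
Step 15: union(1, 6) -> merged; set of 1 now {1, 3, 4, 6, 7, 8, 9, 11, 12}
Step 16: union(7, 11) -> already same set; set of 7 now {1, 3, 4, 6, 7, 8, 9, 11, 12}
Step 17: union(2, 4) -> merged; set of 2 now {1, 2, 3, 4, 6, 7, 8, 9, 11, 12}
Step 18: union(6, 3) -> already same set; set of 6 now {1, 2, 3, 4, 6, 7, 8, 9, 11, 12}
Step 19: union(12, 1) -> already same set; set of 12 now {1, 2, 3, 4, 6, 7, 8, 9, 11, 12}
Step 20: union(6, 11) -> already same set; set of 6 now {1, 2, 3, 4, 6, 7, 8, 9, 11, 12}
Step 21: union(0, 3) -> merged; set of 0 now {0, 1, 2, 3, 4, 6, 7, 8, 9, 11, 12}
Step 22: find(4) -> no change; set of 4 is {0, 1, 2, 3, 4, 6, 7, 8, 9, 11, 12}
Step 23: union(0, 11) -> already same set; set of 0 now {0, 1, 2, 3, 4, 6, 7, 8, 9, 11, 12}
Step 24: union(1, 2) -> already same set; set of 1 now {0, 1, 2, 3, 4, 6, 7, 8, 9, 11, 12}
Step 25: find(6) -> no change; set of 6 is {0, 1, 2, 3, 4, 6, 7, 8, 9, 11, 12}
Step 26: union(11, 7) -> already same set; set of 11 now {0, 1, 2, 3, 4, 6, 7, 8, 9, 11, 12}
Step 27: union(11, 12) -> already same set; set of 11 now {0, 1, 2, 3, 4, 6, 7, 8, 9, 11, 12}
Component of 8: {0, 1, 2, 3, 4, 6, 7, 8, 9, 11, 12}

Answer: 0, 1, 2, 3, 4, 6, 7, 8, 9, 11, 12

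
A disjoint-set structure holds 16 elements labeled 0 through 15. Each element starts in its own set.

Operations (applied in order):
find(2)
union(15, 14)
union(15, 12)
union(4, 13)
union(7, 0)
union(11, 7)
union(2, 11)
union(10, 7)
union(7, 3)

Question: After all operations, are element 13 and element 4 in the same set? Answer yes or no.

Step 1: find(2) -> no change; set of 2 is {2}
Step 2: union(15, 14) -> merged; set of 15 now {14, 15}
Step 3: union(15, 12) -> merged; set of 15 now {12, 14, 15}
Step 4: union(4, 13) -> merged; set of 4 now {4, 13}
Step 5: union(7, 0) -> merged; set of 7 now {0, 7}
Step 6: union(11, 7) -> merged; set of 11 now {0, 7, 11}
Step 7: union(2, 11) -> merged; set of 2 now {0, 2, 7, 11}
Step 8: union(10, 7) -> merged; set of 10 now {0, 2, 7, 10, 11}
Step 9: union(7, 3) -> merged; set of 7 now {0, 2, 3, 7, 10, 11}
Set of 13: {4, 13}; 4 is a member.

Answer: yes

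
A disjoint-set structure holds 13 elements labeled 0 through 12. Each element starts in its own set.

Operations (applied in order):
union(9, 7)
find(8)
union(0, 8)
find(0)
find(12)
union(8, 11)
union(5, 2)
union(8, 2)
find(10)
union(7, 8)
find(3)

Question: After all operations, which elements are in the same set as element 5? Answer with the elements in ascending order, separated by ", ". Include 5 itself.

Answer: 0, 2, 5, 7, 8, 9, 11

Derivation:
Step 1: union(9, 7) -> merged; set of 9 now {7, 9}
Step 2: find(8) -> no change; set of 8 is {8}
Step 3: union(0, 8) -> merged; set of 0 now {0, 8}
Step 4: find(0) -> no change; set of 0 is {0, 8}
Step 5: find(12) -> no change; set of 12 is {12}
Step 6: union(8, 11) -> merged; set of 8 now {0, 8, 11}
Step 7: union(5, 2) -> merged; set of 5 now {2, 5}
Step 8: union(8, 2) -> merged; set of 8 now {0, 2, 5, 8, 11}
Step 9: find(10) -> no change; set of 10 is {10}
Step 10: union(7, 8) -> merged; set of 7 now {0, 2, 5, 7, 8, 9, 11}
Step 11: find(3) -> no change; set of 3 is {3}
Component of 5: {0, 2, 5, 7, 8, 9, 11}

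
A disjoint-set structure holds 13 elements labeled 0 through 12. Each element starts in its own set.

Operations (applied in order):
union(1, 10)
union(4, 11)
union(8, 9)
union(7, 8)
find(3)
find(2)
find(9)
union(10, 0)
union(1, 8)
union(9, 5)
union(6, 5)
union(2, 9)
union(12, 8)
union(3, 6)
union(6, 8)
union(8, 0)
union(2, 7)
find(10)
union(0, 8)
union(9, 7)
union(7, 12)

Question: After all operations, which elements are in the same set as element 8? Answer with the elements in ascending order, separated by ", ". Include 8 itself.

Step 1: union(1, 10) -> merged; set of 1 now {1, 10}
Step 2: union(4, 11) -> merged; set of 4 now {4, 11}
Step 3: union(8, 9) -> merged; set of 8 now {8, 9}
Step 4: union(7, 8) -> merged; set of 7 now {7, 8, 9}
Step 5: find(3) -> no change; set of 3 is {3}
Step 6: find(2) -> no change; set of 2 is {2}
Step 7: find(9) -> no change; set of 9 is {7, 8, 9}
Step 8: union(10, 0) -> merged; set of 10 now {0, 1, 10}
Step 9: union(1, 8) -> merged; set of 1 now {0, 1, 7, 8, 9, 10}
Step 10: union(9, 5) -> merged; set of 9 now {0, 1, 5, 7, 8, 9, 10}
Step 11: union(6, 5) -> merged; set of 6 now {0, 1, 5, 6, 7, 8, 9, 10}
Step 12: union(2, 9) -> merged; set of 2 now {0, 1, 2, 5, 6, 7, 8, 9, 10}
Step 13: union(12, 8) -> merged; set of 12 now {0, 1, 2, 5, 6, 7, 8, 9, 10, 12}
Step 14: union(3, 6) -> merged; set of 3 now {0, 1, 2, 3, 5, 6, 7, 8, 9, 10, 12}
Step 15: union(6, 8) -> already same set; set of 6 now {0, 1, 2, 3, 5, 6, 7, 8, 9, 10, 12}
Step 16: union(8, 0) -> already same set; set of 8 now {0, 1, 2, 3, 5, 6, 7, 8, 9, 10, 12}
Step 17: union(2, 7) -> already same set; set of 2 now {0, 1, 2, 3, 5, 6, 7, 8, 9, 10, 12}
Step 18: find(10) -> no change; set of 10 is {0, 1, 2, 3, 5, 6, 7, 8, 9, 10, 12}
Step 19: union(0, 8) -> already same set; set of 0 now {0, 1, 2, 3, 5, 6, 7, 8, 9, 10, 12}
Step 20: union(9, 7) -> already same set; set of 9 now {0, 1, 2, 3, 5, 6, 7, 8, 9, 10, 12}
Step 21: union(7, 12) -> already same set; set of 7 now {0, 1, 2, 3, 5, 6, 7, 8, 9, 10, 12}
Component of 8: {0, 1, 2, 3, 5, 6, 7, 8, 9, 10, 12}

Answer: 0, 1, 2, 3, 5, 6, 7, 8, 9, 10, 12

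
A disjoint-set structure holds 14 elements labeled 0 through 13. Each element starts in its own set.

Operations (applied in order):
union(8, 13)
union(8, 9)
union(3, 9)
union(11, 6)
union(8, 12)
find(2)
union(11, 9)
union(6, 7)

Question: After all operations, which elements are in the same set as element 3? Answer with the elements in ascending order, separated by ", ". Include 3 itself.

Step 1: union(8, 13) -> merged; set of 8 now {8, 13}
Step 2: union(8, 9) -> merged; set of 8 now {8, 9, 13}
Step 3: union(3, 9) -> merged; set of 3 now {3, 8, 9, 13}
Step 4: union(11, 6) -> merged; set of 11 now {6, 11}
Step 5: union(8, 12) -> merged; set of 8 now {3, 8, 9, 12, 13}
Step 6: find(2) -> no change; set of 2 is {2}
Step 7: union(11, 9) -> merged; set of 11 now {3, 6, 8, 9, 11, 12, 13}
Step 8: union(6, 7) -> merged; set of 6 now {3, 6, 7, 8, 9, 11, 12, 13}
Component of 3: {3, 6, 7, 8, 9, 11, 12, 13}

Answer: 3, 6, 7, 8, 9, 11, 12, 13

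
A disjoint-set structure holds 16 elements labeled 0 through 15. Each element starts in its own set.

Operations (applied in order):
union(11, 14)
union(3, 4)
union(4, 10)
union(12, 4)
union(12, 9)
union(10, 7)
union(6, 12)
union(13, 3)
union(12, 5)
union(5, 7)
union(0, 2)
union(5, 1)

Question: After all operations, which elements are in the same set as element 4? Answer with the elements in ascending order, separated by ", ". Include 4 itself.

Step 1: union(11, 14) -> merged; set of 11 now {11, 14}
Step 2: union(3, 4) -> merged; set of 3 now {3, 4}
Step 3: union(4, 10) -> merged; set of 4 now {3, 4, 10}
Step 4: union(12, 4) -> merged; set of 12 now {3, 4, 10, 12}
Step 5: union(12, 9) -> merged; set of 12 now {3, 4, 9, 10, 12}
Step 6: union(10, 7) -> merged; set of 10 now {3, 4, 7, 9, 10, 12}
Step 7: union(6, 12) -> merged; set of 6 now {3, 4, 6, 7, 9, 10, 12}
Step 8: union(13, 3) -> merged; set of 13 now {3, 4, 6, 7, 9, 10, 12, 13}
Step 9: union(12, 5) -> merged; set of 12 now {3, 4, 5, 6, 7, 9, 10, 12, 13}
Step 10: union(5, 7) -> already same set; set of 5 now {3, 4, 5, 6, 7, 9, 10, 12, 13}
Step 11: union(0, 2) -> merged; set of 0 now {0, 2}
Step 12: union(5, 1) -> merged; set of 5 now {1, 3, 4, 5, 6, 7, 9, 10, 12, 13}
Component of 4: {1, 3, 4, 5, 6, 7, 9, 10, 12, 13}

Answer: 1, 3, 4, 5, 6, 7, 9, 10, 12, 13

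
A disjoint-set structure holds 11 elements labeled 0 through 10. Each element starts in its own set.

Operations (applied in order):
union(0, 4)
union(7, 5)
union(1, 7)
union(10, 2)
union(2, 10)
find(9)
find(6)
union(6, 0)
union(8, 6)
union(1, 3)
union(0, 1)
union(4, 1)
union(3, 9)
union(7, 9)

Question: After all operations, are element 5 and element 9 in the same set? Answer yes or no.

Answer: yes

Derivation:
Step 1: union(0, 4) -> merged; set of 0 now {0, 4}
Step 2: union(7, 5) -> merged; set of 7 now {5, 7}
Step 3: union(1, 7) -> merged; set of 1 now {1, 5, 7}
Step 4: union(10, 2) -> merged; set of 10 now {2, 10}
Step 5: union(2, 10) -> already same set; set of 2 now {2, 10}
Step 6: find(9) -> no change; set of 9 is {9}
Step 7: find(6) -> no change; set of 6 is {6}
Step 8: union(6, 0) -> merged; set of 6 now {0, 4, 6}
Step 9: union(8, 6) -> merged; set of 8 now {0, 4, 6, 8}
Step 10: union(1, 3) -> merged; set of 1 now {1, 3, 5, 7}
Step 11: union(0, 1) -> merged; set of 0 now {0, 1, 3, 4, 5, 6, 7, 8}
Step 12: union(4, 1) -> already same set; set of 4 now {0, 1, 3, 4, 5, 6, 7, 8}
Step 13: union(3, 9) -> merged; set of 3 now {0, 1, 3, 4, 5, 6, 7, 8, 9}
Step 14: union(7, 9) -> already same set; set of 7 now {0, 1, 3, 4, 5, 6, 7, 8, 9}
Set of 5: {0, 1, 3, 4, 5, 6, 7, 8, 9}; 9 is a member.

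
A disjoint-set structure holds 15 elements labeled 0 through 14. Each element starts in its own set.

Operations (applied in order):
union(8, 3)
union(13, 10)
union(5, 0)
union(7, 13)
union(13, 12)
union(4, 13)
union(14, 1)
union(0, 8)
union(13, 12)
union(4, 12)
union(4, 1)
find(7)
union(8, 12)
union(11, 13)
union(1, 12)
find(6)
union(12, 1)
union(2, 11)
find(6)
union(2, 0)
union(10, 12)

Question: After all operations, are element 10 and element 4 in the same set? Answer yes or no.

Step 1: union(8, 3) -> merged; set of 8 now {3, 8}
Step 2: union(13, 10) -> merged; set of 13 now {10, 13}
Step 3: union(5, 0) -> merged; set of 5 now {0, 5}
Step 4: union(7, 13) -> merged; set of 7 now {7, 10, 13}
Step 5: union(13, 12) -> merged; set of 13 now {7, 10, 12, 13}
Step 6: union(4, 13) -> merged; set of 4 now {4, 7, 10, 12, 13}
Step 7: union(14, 1) -> merged; set of 14 now {1, 14}
Step 8: union(0, 8) -> merged; set of 0 now {0, 3, 5, 8}
Step 9: union(13, 12) -> already same set; set of 13 now {4, 7, 10, 12, 13}
Step 10: union(4, 12) -> already same set; set of 4 now {4, 7, 10, 12, 13}
Step 11: union(4, 1) -> merged; set of 4 now {1, 4, 7, 10, 12, 13, 14}
Step 12: find(7) -> no change; set of 7 is {1, 4, 7, 10, 12, 13, 14}
Step 13: union(8, 12) -> merged; set of 8 now {0, 1, 3, 4, 5, 7, 8, 10, 12, 13, 14}
Step 14: union(11, 13) -> merged; set of 11 now {0, 1, 3, 4, 5, 7, 8, 10, 11, 12, 13, 14}
Step 15: union(1, 12) -> already same set; set of 1 now {0, 1, 3, 4, 5, 7, 8, 10, 11, 12, 13, 14}
Step 16: find(6) -> no change; set of 6 is {6}
Step 17: union(12, 1) -> already same set; set of 12 now {0, 1, 3, 4, 5, 7, 8, 10, 11, 12, 13, 14}
Step 18: union(2, 11) -> merged; set of 2 now {0, 1, 2, 3, 4, 5, 7, 8, 10, 11, 12, 13, 14}
Step 19: find(6) -> no change; set of 6 is {6}
Step 20: union(2, 0) -> already same set; set of 2 now {0, 1, 2, 3, 4, 5, 7, 8, 10, 11, 12, 13, 14}
Step 21: union(10, 12) -> already same set; set of 10 now {0, 1, 2, 3, 4, 5, 7, 8, 10, 11, 12, 13, 14}
Set of 10: {0, 1, 2, 3, 4, 5, 7, 8, 10, 11, 12, 13, 14}; 4 is a member.

Answer: yes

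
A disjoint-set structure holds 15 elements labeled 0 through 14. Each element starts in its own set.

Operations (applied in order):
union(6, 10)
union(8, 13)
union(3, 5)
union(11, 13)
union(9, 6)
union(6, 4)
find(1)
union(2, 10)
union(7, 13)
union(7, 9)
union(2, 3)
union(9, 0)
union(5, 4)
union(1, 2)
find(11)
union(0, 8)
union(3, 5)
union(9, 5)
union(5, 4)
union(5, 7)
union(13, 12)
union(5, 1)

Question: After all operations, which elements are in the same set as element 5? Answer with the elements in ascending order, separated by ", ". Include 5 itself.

Step 1: union(6, 10) -> merged; set of 6 now {6, 10}
Step 2: union(8, 13) -> merged; set of 8 now {8, 13}
Step 3: union(3, 5) -> merged; set of 3 now {3, 5}
Step 4: union(11, 13) -> merged; set of 11 now {8, 11, 13}
Step 5: union(9, 6) -> merged; set of 9 now {6, 9, 10}
Step 6: union(6, 4) -> merged; set of 6 now {4, 6, 9, 10}
Step 7: find(1) -> no change; set of 1 is {1}
Step 8: union(2, 10) -> merged; set of 2 now {2, 4, 6, 9, 10}
Step 9: union(7, 13) -> merged; set of 7 now {7, 8, 11, 13}
Step 10: union(7, 9) -> merged; set of 7 now {2, 4, 6, 7, 8, 9, 10, 11, 13}
Step 11: union(2, 3) -> merged; set of 2 now {2, 3, 4, 5, 6, 7, 8, 9, 10, 11, 13}
Step 12: union(9, 0) -> merged; set of 9 now {0, 2, 3, 4, 5, 6, 7, 8, 9, 10, 11, 13}
Step 13: union(5, 4) -> already same set; set of 5 now {0, 2, 3, 4, 5, 6, 7, 8, 9, 10, 11, 13}
Step 14: union(1, 2) -> merged; set of 1 now {0, 1, 2, 3, 4, 5, 6, 7, 8, 9, 10, 11, 13}
Step 15: find(11) -> no change; set of 11 is {0, 1, 2, 3, 4, 5, 6, 7, 8, 9, 10, 11, 13}
Step 16: union(0, 8) -> already same set; set of 0 now {0, 1, 2, 3, 4, 5, 6, 7, 8, 9, 10, 11, 13}
Step 17: union(3, 5) -> already same set; set of 3 now {0, 1, 2, 3, 4, 5, 6, 7, 8, 9, 10, 11, 13}
Step 18: union(9, 5) -> already same set; set of 9 now {0, 1, 2, 3, 4, 5, 6, 7, 8, 9, 10, 11, 13}
Step 19: union(5, 4) -> already same set; set of 5 now {0, 1, 2, 3, 4, 5, 6, 7, 8, 9, 10, 11, 13}
Step 20: union(5, 7) -> already same set; set of 5 now {0, 1, 2, 3, 4, 5, 6, 7, 8, 9, 10, 11, 13}
Step 21: union(13, 12) -> merged; set of 13 now {0, 1, 2, 3, 4, 5, 6, 7, 8, 9, 10, 11, 12, 13}
Step 22: union(5, 1) -> already same set; set of 5 now {0, 1, 2, 3, 4, 5, 6, 7, 8, 9, 10, 11, 12, 13}
Component of 5: {0, 1, 2, 3, 4, 5, 6, 7, 8, 9, 10, 11, 12, 13}

Answer: 0, 1, 2, 3, 4, 5, 6, 7, 8, 9, 10, 11, 12, 13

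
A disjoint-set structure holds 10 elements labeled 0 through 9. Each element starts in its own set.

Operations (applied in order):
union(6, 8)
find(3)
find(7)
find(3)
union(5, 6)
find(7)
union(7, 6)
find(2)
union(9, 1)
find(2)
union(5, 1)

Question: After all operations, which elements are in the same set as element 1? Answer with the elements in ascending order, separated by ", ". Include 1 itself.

Answer: 1, 5, 6, 7, 8, 9

Derivation:
Step 1: union(6, 8) -> merged; set of 6 now {6, 8}
Step 2: find(3) -> no change; set of 3 is {3}
Step 3: find(7) -> no change; set of 7 is {7}
Step 4: find(3) -> no change; set of 3 is {3}
Step 5: union(5, 6) -> merged; set of 5 now {5, 6, 8}
Step 6: find(7) -> no change; set of 7 is {7}
Step 7: union(7, 6) -> merged; set of 7 now {5, 6, 7, 8}
Step 8: find(2) -> no change; set of 2 is {2}
Step 9: union(9, 1) -> merged; set of 9 now {1, 9}
Step 10: find(2) -> no change; set of 2 is {2}
Step 11: union(5, 1) -> merged; set of 5 now {1, 5, 6, 7, 8, 9}
Component of 1: {1, 5, 6, 7, 8, 9}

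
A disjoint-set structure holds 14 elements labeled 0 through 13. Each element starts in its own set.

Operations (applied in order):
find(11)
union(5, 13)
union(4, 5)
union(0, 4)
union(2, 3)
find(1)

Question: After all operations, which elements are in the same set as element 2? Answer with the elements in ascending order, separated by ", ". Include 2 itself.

Answer: 2, 3

Derivation:
Step 1: find(11) -> no change; set of 11 is {11}
Step 2: union(5, 13) -> merged; set of 5 now {5, 13}
Step 3: union(4, 5) -> merged; set of 4 now {4, 5, 13}
Step 4: union(0, 4) -> merged; set of 0 now {0, 4, 5, 13}
Step 5: union(2, 3) -> merged; set of 2 now {2, 3}
Step 6: find(1) -> no change; set of 1 is {1}
Component of 2: {2, 3}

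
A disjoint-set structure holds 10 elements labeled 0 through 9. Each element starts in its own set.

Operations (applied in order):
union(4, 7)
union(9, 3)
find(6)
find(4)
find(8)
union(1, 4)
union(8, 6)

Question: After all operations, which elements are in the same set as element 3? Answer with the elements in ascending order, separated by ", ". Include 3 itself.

Answer: 3, 9

Derivation:
Step 1: union(4, 7) -> merged; set of 4 now {4, 7}
Step 2: union(9, 3) -> merged; set of 9 now {3, 9}
Step 3: find(6) -> no change; set of 6 is {6}
Step 4: find(4) -> no change; set of 4 is {4, 7}
Step 5: find(8) -> no change; set of 8 is {8}
Step 6: union(1, 4) -> merged; set of 1 now {1, 4, 7}
Step 7: union(8, 6) -> merged; set of 8 now {6, 8}
Component of 3: {3, 9}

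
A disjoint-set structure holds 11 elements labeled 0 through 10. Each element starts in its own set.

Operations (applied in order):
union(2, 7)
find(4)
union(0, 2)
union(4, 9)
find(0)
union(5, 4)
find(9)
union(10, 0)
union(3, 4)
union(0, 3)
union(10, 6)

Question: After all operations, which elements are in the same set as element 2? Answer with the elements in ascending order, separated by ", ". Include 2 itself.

Step 1: union(2, 7) -> merged; set of 2 now {2, 7}
Step 2: find(4) -> no change; set of 4 is {4}
Step 3: union(0, 2) -> merged; set of 0 now {0, 2, 7}
Step 4: union(4, 9) -> merged; set of 4 now {4, 9}
Step 5: find(0) -> no change; set of 0 is {0, 2, 7}
Step 6: union(5, 4) -> merged; set of 5 now {4, 5, 9}
Step 7: find(9) -> no change; set of 9 is {4, 5, 9}
Step 8: union(10, 0) -> merged; set of 10 now {0, 2, 7, 10}
Step 9: union(3, 4) -> merged; set of 3 now {3, 4, 5, 9}
Step 10: union(0, 3) -> merged; set of 0 now {0, 2, 3, 4, 5, 7, 9, 10}
Step 11: union(10, 6) -> merged; set of 10 now {0, 2, 3, 4, 5, 6, 7, 9, 10}
Component of 2: {0, 2, 3, 4, 5, 6, 7, 9, 10}

Answer: 0, 2, 3, 4, 5, 6, 7, 9, 10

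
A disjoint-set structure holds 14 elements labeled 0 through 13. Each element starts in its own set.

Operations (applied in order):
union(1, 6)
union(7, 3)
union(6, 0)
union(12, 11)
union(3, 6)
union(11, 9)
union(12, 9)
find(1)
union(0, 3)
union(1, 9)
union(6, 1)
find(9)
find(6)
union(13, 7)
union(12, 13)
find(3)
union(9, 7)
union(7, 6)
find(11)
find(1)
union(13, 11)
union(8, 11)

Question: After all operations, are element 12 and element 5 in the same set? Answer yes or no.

Answer: no

Derivation:
Step 1: union(1, 6) -> merged; set of 1 now {1, 6}
Step 2: union(7, 3) -> merged; set of 7 now {3, 7}
Step 3: union(6, 0) -> merged; set of 6 now {0, 1, 6}
Step 4: union(12, 11) -> merged; set of 12 now {11, 12}
Step 5: union(3, 6) -> merged; set of 3 now {0, 1, 3, 6, 7}
Step 6: union(11, 9) -> merged; set of 11 now {9, 11, 12}
Step 7: union(12, 9) -> already same set; set of 12 now {9, 11, 12}
Step 8: find(1) -> no change; set of 1 is {0, 1, 3, 6, 7}
Step 9: union(0, 3) -> already same set; set of 0 now {0, 1, 3, 6, 7}
Step 10: union(1, 9) -> merged; set of 1 now {0, 1, 3, 6, 7, 9, 11, 12}
Step 11: union(6, 1) -> already same set; set of 6 now {0, 1, 3, 6, 7, 9, 11, 12}
Step 12: find(9) -> no change; set of 9 is {0, 1, 3, 6, 7, 9, 11, 12}
Step 13: find(6) -> no change; set of 6 is {0, 1, 3, 6, 7, 9, 11, 12}
Step 14: union(13, 7) -> merged; set of 13 now {0, 1, 3, 6, 7, 9, 11, 12, 13}
Step 15: union(12, 13) -> already same set; set of 12 now {0, 1, 3, 6, 7, 9, 11, 12, 13}
Step 16: find(3) -> no change; set of 3 is {0, 1, 3, 6, 7, 9, 11, 12, 13}
Step 17: union(9, 7) -> already same set; set of 9 now {0, 1, 3, 6, 7, 9, 11, 12, 13}
Step 18: union(7, 6) -> already same set; set of 7 now {0, 1, 3, 6, 7, 9, 11, 12, 13}
Step 19: find(11) -> no change; set of 11 is {0, 1, 3, 6, 7, 9, 11, 12, 13}
Step 20: find(1) -> no change; set of 1 is {0, 1, 3, 6, 7, 9, 11, 12, 13}
Step 21: union(13, 11) -> already same set; set of 13 now {0, 1, 3, 6, 7, 9, 11, 12, 13}
Step 22: union(8, 11) -> merged; set of 8 now {0, 1, 3, 6, 7, 8, 9, 11, 12, 13}
Set of 12: {0, 1, 3, 6, 7, 8, 9, 11, 12, 13}; 5 is not a member.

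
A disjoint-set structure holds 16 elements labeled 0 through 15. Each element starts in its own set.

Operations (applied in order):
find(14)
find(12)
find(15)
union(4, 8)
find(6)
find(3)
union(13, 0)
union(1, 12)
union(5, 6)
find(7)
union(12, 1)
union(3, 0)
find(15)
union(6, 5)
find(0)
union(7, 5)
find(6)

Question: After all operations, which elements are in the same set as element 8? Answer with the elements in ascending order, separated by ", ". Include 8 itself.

Step 1: find(14) -> no change; set of 14 is {14}
Step 2: find(12) -> no change; set of 12 is {12}
Step 3: find(15) -> no change; set of 15 is {15}
Step 4: union(4, 8) -> merged; set of 4 now {4, 8}
Step 5: find(6) -> no change; set of 6 is {6}
Step 6: find(3) -> no change; set of 3 is {3}
Step 7: union(13, 0) -> merged; set of 13 now {0, 13}
Step 8: union(1, 12) -> merged; set of 1 now {1, 12}
Step 9: union(5, 6) -> merged; set of 5 now {5, 6}
Step 10: find(7) -> no change; set of 7 is {7}
Step 11: union(12, 1) -> already same set; set of 12 now {1, 12}
Step 12: union(3, 0) -> merged; set of 3 now {0, 3, 13}
Step 13: find(15) -> no change; set of 15 is {15}
Step 14: union(6, 5) -> already same set; set of 6 now {5, 6}
Step 15: find(0) -> no change; set of 0 is {0, 3, 13}
Step 16: union(7, 5) -> merged; set of 7 now {5, 6, 7}
Step 17: find(6) -> no change; set of 6 is {5, 6, 7}
Component of 8: {4, 8}

Answer: 4, 8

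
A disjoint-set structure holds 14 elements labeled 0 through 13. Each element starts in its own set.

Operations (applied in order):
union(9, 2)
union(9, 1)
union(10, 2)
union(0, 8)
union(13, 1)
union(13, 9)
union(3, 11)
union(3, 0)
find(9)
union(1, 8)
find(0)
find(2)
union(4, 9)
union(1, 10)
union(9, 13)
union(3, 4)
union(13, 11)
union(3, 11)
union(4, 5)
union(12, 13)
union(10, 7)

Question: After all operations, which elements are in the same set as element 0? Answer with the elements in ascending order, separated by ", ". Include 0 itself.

Step 1: union(9, 2) -> merged; set of 9 now {2, 9}
Step 2: union(9, 1) -> merged; set of 9 now {1, 2, 9}
Step 3: union(10, 2) -> merged; set of 10 now {1, 2, 9, 10}
Step 4: union(0, 8) -> merged; set of 0 now {0, 8}
Step 5: union(13, 1) -> merged; set of 13 now {1, 2, 9, 10, 13}
Step 6: union(13, 9) -> already same set; set of 13 now {1, 2, 9, 10, 13}
Step 7: union(3, 11) -> merged; set of 3 now {3, 11}
Step 8: union(3, 0) -> merged; set of 3 now {0, 3, 8, 11}
Step 9: find(9) -> no change; set of 9 is {1, 2, 9, 10, 13}
Step 10: union(1, 8) -> merged; set of 1 now {0, 1, 2, 3, 8, 9, 10, 11, 13}
Step 11: find(0) -> no change; set of 0 is {0, 1, 2, 3, 8, 9, 10, 11, 13}
Step 12: find(2) -> no change; set of 2 is {0, 1, 2, 3, 8, 9, 10, 11, 13}
Step 13: union(4, 9) -> merged; set of 4 now {0, 1, 2, 3, 4, 8, 9, 10, 11, 13}
Step 14: union(1, 10) -> already same set; set of 1 now {0, 1, 2, 3, 4, 8, 9, 10, 11, 13}
Step 15: union(9, 13) -> already same set; set of 9 now {0, 1, 2, 3, 4, 8, 9, 10, 11, 13}
Step 16: union(3, 4) -> already same set; set of 3 now {0, 1, 2, 3, 4, 8, 9, 10, 11, 13}
Step 17: union(13, 11) -> already same set; set of 13 now {0, 1, 2, 3, 4, 8, 9, 10, 11, 13}
Step 18: union(3, 11) -> already same set; set of 3 now {0, 1, 2, 3, 4, 8, 9, 10, 11, 13}
Step 19: union(4, 5) -> merged; set of 4 now {0, 1, 2, 3, 4, 5, 8, 9, 10, 11, 13}
Step 20: union(12, 13) -> merged; set of 12 now {0, 1, 2, 3, 4, 5, 8, 9, 10, 11, 12, 13}
Step 21: union(10, 7) -> merged; set of 10 now {0, 1, 2, 3, 4, 5, 7, 8, 9, 10, 11, 12, 13}
Component of 0: {0, 1, 2, 3, 4, 5, 7, 8, 9, 10, 11, 12, 13}

Answer: 0, 1, 2, 3, 4, 5, 7, 8, 9, 10, 11, 12, 13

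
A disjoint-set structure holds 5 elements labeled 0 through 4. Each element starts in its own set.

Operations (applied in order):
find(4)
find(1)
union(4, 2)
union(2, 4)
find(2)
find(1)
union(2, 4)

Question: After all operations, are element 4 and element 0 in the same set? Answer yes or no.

Answer: no

Derivation:
Step 1: find(4) -> no change; set of 4 is {4}
Step 2: find(1) -> no change; set of 1 is {1}
Step 3: union(4, 2) -> merged; set of 4 now {2, 4}
Step 4: union(2, 4) -> already same set; set of 2 now {2, 4}
Step 5: find(2) -> no change; set of 2 is {2, 4}
Step 6: find(1) -> no change; set of 1 is {1}
Step 7: union(2, 4) -> already same set; set of 2 now {2, 4}
Set of 4: {2, 4}; 0 is not a member.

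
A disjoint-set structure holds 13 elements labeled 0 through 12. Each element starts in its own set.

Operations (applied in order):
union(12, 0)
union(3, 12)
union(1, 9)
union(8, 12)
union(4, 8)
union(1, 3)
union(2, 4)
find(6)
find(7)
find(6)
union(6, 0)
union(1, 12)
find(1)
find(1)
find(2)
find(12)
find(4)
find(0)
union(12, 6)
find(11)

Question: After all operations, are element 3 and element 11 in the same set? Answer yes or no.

Step 1: union(12, 0) -> merged; set of 12 now {0, 12}
Step 2: union(3, 12) -> merged; set of 3 now {0, 3, 12}
Step 3: union(1, 9) -> merged; set of 1 now {1, 9}
Step 4: union(8, 12) -> merged; set of 8 now {0, 3, 8, 12}
Step 5: union(4, 8) -> merged; set of 4 now {0, 3, 4, 8, 12}
Step 6: union(1, 3) -> merged; set of 1 now {0, 1, 3, 4, 8, 9, 12}
Step 7: union(2, 4) -> merged; set of 2 now {0, 1, 2, 3, 4, 8, 9, 12}
Step 8: find(6) -> no change; set of 6 is {6}
Step 9: find(7) -> no change; set of 7 is {7}
Step 10: find(6) -> no change; set of 6 is {6}
Step 11: union(6, 0) -> merged; set of 6 now {0, 1, 2, 3, 4, 6, 8, 9, 12}
Step 12: union(1, 12) -> already same set; set of 1 now {0, 1, 2, 3, 4, 6, 8, 9, 12}
Step 13: find(1) -> no change; set of 1 is {0, 1, 2, 3, 4, 6, 8, 9, 12}
Step 14: find(1) -> no change; set of 1 is {0, 1, 2, 3, 4, 6, 8, 9, 12}
Step 15: find(2) -> no change; set of 2 is {0, 1, 2, 3, 4, 6, 8, 9, 12}
Step 16: find(12) -> no change; set of 12 is {0, 1, 2, 3, 4, 6, 8, 9, 12}
Step 17: find(4) -> no change; set of 4 is {0, 1, 2, 3, 4, 6, 8, 9, 12}
Step 18: find(0) -> no change; set of 0 is {0, 1, 2, 3, 4, 6, 8, 9, 12}
Step 19: union(12, 6) -> already same set; set of 12 now {0, 1, 2, 3, 4, 6, 8, 9, 12}
Step 20: find(11) -> no change; set of 11 is {11}
Set of 3: {0, 1, 2, 3, 4, 6, 8, 9, 12}; 11 is not a member.

Answer: no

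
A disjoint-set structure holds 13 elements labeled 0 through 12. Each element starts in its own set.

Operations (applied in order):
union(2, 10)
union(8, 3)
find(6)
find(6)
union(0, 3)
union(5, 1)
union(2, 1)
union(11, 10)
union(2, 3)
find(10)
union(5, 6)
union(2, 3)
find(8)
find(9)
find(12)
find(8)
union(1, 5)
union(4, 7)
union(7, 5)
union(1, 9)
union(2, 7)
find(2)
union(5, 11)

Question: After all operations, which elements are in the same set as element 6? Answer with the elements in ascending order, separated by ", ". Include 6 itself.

Answer: 0, 1, 2, 3, 4, 5, 6, 7, 8, 9, 10, 11

Derivation:
Step 1: union(2, 10) -> merged; set of 2 now {2, 10}
Step 2: union(8, 3) -> merged; set of 8 now {3, 8}
Step 3: find(6) -> no change; set of 6 is {6}
Step 4: find(6) -> no change; set of 6 is {6}
Step 5: union(0, 3) -> merged; set of 0 now {0, 3, 8}
Step 6: union(5, 1) -> merged; set of 5 now {1, 5}
Step 7: union(2, 1) -> merged; set of 2 now {1, 2, 5, 10}
Step 8: union(11, 10) -> merged; set of 11 now {1, 2, 5, 10, 11}
Step 9: union(2, 3) -> merged; set of 2 now {0, 1, 2, 3, 5, 8, 10, 11}
Step 10: find(10) -> no change; set of 10 is {0, 1, 2, 3, 5, 8, 10, 11}
Step 11: union(5, 6) -> merged; set of 5 now {0, 1, 2, 3, 5, 6, 8, 10, 11}
Step 12: union(2, 3) -> already same set; set of 2 now {0, 1, 2, 3, 5, 6, 8, 10, 11}
Step 13: find(8) -> no change; set of 8 is {0, 1, 2, 3, 5, 6, 8, 10, 11}
Step 14: find(9) -> no change; set of 9 is {9}
Step 15: find(12) -> no change; set of 12 is {12}
Step 16: find(8) -> no change; set of 8 is {0, 1, 2, 3, 5, 6, 8, 10, 11}
Step 17: union(1, 5) -> already same set; set of 1 now {0, 1, 2, 3, 5, 6, 8, 10, 11}
Step 18: union(4, 7) -> merged; set of 4 now {4, 7}
Step 19: union(7, 5) -> merged; set of 7 now {0, 1, 2, 3, 4, 5, 6, 7, 8, 10, 11}
Step 20: union(1, 9) -> merged; set of 1 now {0, 1, 2, 3, 4, 5, 6, 7, 8, 9, 10, 11}
Step 21: union(2, 7) -> already same set; set of 2 now {0, 1, 2, 3, 4, 5, 6, 7, 8, 9, 10, 11}
Step 22: find(2) -> no change; set of 2 is {0, 1, 2, 3, 4, 5, 6, 7, 8, 9, 10, 11}
Step 23: union(5, 11) -> already same set; set of 5 now {0, 1, 2, 3, 4, 5, 6, 7, 8, 9, 10, 11}
Component of 6: {0, 1, 2, 3, 4, 5, 6, 7, 8, 9, 10, 11}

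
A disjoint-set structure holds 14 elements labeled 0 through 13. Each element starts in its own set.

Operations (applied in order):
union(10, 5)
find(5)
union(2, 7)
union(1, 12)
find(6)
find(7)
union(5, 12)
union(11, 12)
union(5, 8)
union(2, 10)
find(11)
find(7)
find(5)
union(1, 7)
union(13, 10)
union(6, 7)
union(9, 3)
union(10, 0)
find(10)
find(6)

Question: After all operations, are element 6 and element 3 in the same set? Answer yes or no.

Answer: no

Derivation:
Step 1: union(10, 5) -> merged; set of 10 now {5, 10}
Step 2: find(5) -> no change; set of 5 is {5, 10}
Step 3: union(2, 7) -> merged; set of 2 now {2, 7}
Step 4: union(1, 12) -> merged; set of 1 now {1, 12}
Step 5: find(6) -> no change; set of 6 is {6}
Step 6: find(7) -> no change; set of 7 is {2, 7}
Step 7: union(5, 12) -> merged; set of 5 now {1, 5, 10, 12}
Step 8: union(11, 12) -> merged; set of 11 now {1, 5, 10, 11, 12}
Step 9: union(5, 8) -> merged; set of 5 now {1, 5, 8, 10, 11, 12}
Step 10: union(2, 10) -> merged; set of 2 now {1, 2, 5, 7, 8, 10, 11, 12}
Step 11: find(11) -> no change; set of 11 is {1, 2, 5, 7, 8, 10, 11, 12}
Step 12: find(7) -> no change; set of 7 is {1, 2, 5, 7, 8, 10, 11, 12}
Step 13: find(5) -> no change; set of 5 is {1, 2, 5, 7, 8, 10, 11, 12}
Step 14: union(1, 7) -> already same set; set of 1 now {1, 2, 5, 7, 8, 10, 11, 12}
Step 15: union(13, 10) -> merged; set of 13 now {1, 2, 5, 7, 8, 10, 11, 12, 13}
Step 16: union(6, 7) -> merged; set of 6 now {1, 2, 5, 6, 7, 8, 10, 11, 12, 13}
Step 17: union(9, 3) -> merged; set of 9 now {3, 9}
Step 18: union(10, 0) -> merged; set of 10 now {0, 1, 2, 5, 6, 7, 8, 10, 11, 12, 13}
Step 19: find(10) -> no change; set of 10 is {0, 1, 2, 5, 6, 7, 8, 10, 11, 12, 13}
Step 20: find(6) -> no change; set of 6 is {0, 1, 2, 5, 6, 7, 8, 10, 11, 12, 13}
Set of 6: {0, 1, 2, 5, 6, 7, 8, 10, 11, 12, 13}; 3 is not a member.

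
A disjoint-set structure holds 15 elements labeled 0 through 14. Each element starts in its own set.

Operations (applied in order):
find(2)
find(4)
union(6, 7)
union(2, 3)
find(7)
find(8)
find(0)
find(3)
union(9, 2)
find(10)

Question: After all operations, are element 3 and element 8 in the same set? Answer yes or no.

Step 1: find(2) -> no change; set of 2 is {2}
Step 2: find(4) -> no change; set of 4 is {4}
Step 3: union(6, 7) -> merged; set of 6 now {6, 7}
Step 4: union(2, 3) -> merged; set of 2 now {2, 3}
Step 5: find(7) -> no change; set of 7 is {6, 7}
Step 6: find(8) -> no change; set of 8 is {8}
Step 7: find(0) -> no change; set of 0 is {0}
Step 8: find(3) -> no change; set of 3 is {2, 3}
Step 9: union(9, 2) -> merged; set of 9 now {2, 3, 9}
Step 10: find(10) -> no change; set of 10 is {10}
Set of 3: {2, 3, 9}; 8 is not a member.

Answer: no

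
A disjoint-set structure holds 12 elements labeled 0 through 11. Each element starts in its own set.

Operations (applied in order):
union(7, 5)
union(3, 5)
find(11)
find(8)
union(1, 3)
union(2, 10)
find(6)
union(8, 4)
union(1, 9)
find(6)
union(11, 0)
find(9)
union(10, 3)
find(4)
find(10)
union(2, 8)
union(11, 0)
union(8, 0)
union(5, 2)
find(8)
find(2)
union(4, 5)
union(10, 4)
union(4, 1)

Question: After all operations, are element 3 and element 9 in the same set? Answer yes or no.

Answer: yes

Derivation:
Step 1: union(7, 5) -> merged; set of 7 now {5, 7}
Step 2: union(3, 5) -> merged; set of 3 now {3, 5, 7}
Step 3: find(11) -> no change; set of 11 is {11}
Step 4: find(8) -> no change; set of 8 is {8}
Step 5: union(1, 3) -> merged; set of 1 now {1, 3, 5, 7}
Step 6: union(2, 10) -> merged; set of 2 now {2, 10}
Step 7: find(6) -> no change; set of 6 is {6}
Step 8: union(8, 4) -> merged; set of 8 now {4, 8}
Step 9: union(1, 9) -> merged; set of 1 now {1, 3, 5, 7, 9}
Step 10: find(6) -> no change; set of 6 is {6}
Step 11: union(11, 0) -> merged; set of 11 now {0, 11}
Step 12: find(9) -> no change; set of 9 is {1, 3, 5, 7, 9}
Step 13: union(10, 3) -> merged; set of 10 now {1, 2, 3, 5, 7, 9, 10}
Step 14: find(4) -> no change; set of 4 is {4, 8}
Step 15: find(10) -> no change; set of 10 is {1, 2, 3, 5, 7, 9, 10}
Step 16: union(2, 8) -> merged; set of 2 now {1, 2, 3, 4, 5, 7, 8, 9, 10}
Step 17: union(11, 0) -> already same set; set of 11 now {0, 11}
Step 18: union(8, 0) -> merged; set of 8 now {0, 1, 2, 3, 4, 5, 7, 8, 9, 10, 11}
Step 19: union(5, 2) -> already same set; set of 5 now {0, 1, 2, 3, 4, 5, 7, 8, 9, 10, 11}
Step 20: find(8) -> no change; set of 8 is {0, 1, 2, 3, 4, 5, 7, 8, 9, 10, 11}
Step 21: find(2) -> no change; set of 2 is {0, 1, 2, 3, 4, 5, 7, 8, 9, 10, 11}
Step 22: union(4, 5) -> already same set; set of 4 now {0, 1, 2, 3, 4, 5, 7, 8, 9, 10, 11}
Step 23: union(10, 4) -> already same set; set of 10 now {0, 1, 2, 3, 4, 5, 7, 8, 9, 10, 11}
Step 24: union(4, 1) -> already same set; set of 4 now {0, 1, 2, 3, 4, 5, 7, 8, 9, 10, 11}
Set of 3: {0, 1, 2, 3, 4, 5, 7, 8, 9, 10, 11}; 9 is a member.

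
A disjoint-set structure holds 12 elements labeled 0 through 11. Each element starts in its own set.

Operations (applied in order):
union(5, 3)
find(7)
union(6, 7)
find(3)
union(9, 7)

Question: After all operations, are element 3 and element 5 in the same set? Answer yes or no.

Answer: yes

Derivation:
Step 1: union(5, 3) -> merged; set of 5 now {3, 5}
Step 2: find(7) -> no change; set of 7 is {7}
Step 3: union(6, 7) -> merged; set of 6 now {6, 7}
Step 4: find(3) -> no change; set of 3 is {3, 5}
Step 5: union(9, 7) -> merged; set of 9 now {6, 7, 9}
Set of 3: {3, 5}; 5 is a member.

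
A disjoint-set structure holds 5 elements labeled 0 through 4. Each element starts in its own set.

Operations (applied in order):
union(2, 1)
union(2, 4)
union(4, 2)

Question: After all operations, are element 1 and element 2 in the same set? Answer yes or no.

Step 1: union(2, 1) -> merged; set of 2 now {1, 2}
Step 2: union(2, 4) -> merged; set of 2 now {1, 2, 4}
Step 3: union(4, 2) -> already same set; set of 4 now {1, 2, 4}
Set of 1: {1, 2, 4}; 2 is a member.

Answer: yes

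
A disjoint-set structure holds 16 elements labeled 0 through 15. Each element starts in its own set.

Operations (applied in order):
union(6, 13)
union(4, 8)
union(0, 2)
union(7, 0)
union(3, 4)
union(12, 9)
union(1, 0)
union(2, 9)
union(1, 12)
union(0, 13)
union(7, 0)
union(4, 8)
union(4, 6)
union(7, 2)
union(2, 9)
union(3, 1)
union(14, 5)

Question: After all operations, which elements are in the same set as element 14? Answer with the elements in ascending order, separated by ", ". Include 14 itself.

Answer: 5, 14

Derivation:
Step 1: union(6, 13) -> merged; set of 6 now {6, 13}
Step 2: union(4, 8) -> merged; set of 4 now {4, 8}
Step 3: union(0, 2) -> merged; set of 0 now {0, 2}
Step 4: union(7, 0) -> merged; set of 7 now {0, 2, 7}
Step 5: union(3, 4) -> merged; set of 3 now {3, 4, 8}
Step 6: union(12, 9) -> merged; set of 12 now {9, 12}
Step 7: union(1, 0) -> merged; set of 1 now {0, 1, 2, 7}
Step 8: union(2, 9) -> merged; set of 2 now {0, 1, 2, 7, 9, 12}
Step 9: union(1, 12) -> already same set; set of 1 now {0, 1, 2, 7, 9, 12}
Step 10: union(0, 13) -> merged; set of 0 now {0, 1, 2, 6, 7, 9, 12, 13}
Step 11: union(7, 0) -> already same set; set of 7 now {0, 1, 2, 6, 7, 9, 12, 13}
Step 12: union(4, 8) -> already same set; set of 4 now {3, 4, 8}
Step 13: union(4, 6) -> merged; set of 4 now {0, 1, 2, 3, 4, 6, 7, 8, 9, 12, 13}
Step 14: union(7, 2) -> already same set; set of 7 now {0, 1, 2, 3, 4, 6, 7, 8, 9, 12, 13}
Step 15: union(2, 9) -> already same set; set of 2 now {0, 1, 2, 3, 4, 6, 7, 8, 9, 12, 13}
Step 16: union(3, 1) -> already same set; set of 3 now {0, 1, 2, 3, 4, 6, 7, 8, 9, 12, 13}
Step 17: union(14, 5) -> merged; set of 14 now {5, 14}
Component of 14: {5, 14}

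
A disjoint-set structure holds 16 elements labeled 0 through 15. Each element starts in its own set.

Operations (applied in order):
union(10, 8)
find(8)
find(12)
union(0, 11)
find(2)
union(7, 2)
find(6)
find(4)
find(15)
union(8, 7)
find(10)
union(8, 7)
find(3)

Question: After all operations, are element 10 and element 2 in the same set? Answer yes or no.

Answer: yes

Derivation:
Step 1: union(10, 8) -> merged; set of 10 now {8, 10}
Step 2: find(8) -> no change; set of 8 is {8, 10}
Step 3: find(12) -> no change; set of 12 is {12}
Step 4: union(0, 11) -> merged; set of 0 now {0, 11}
Step 5: find(2) -> no change; set of 2 is {2}
Step 6: union(7, 2) -> merged; set of 7 now {2, 7}
Step 7: find(6) -> no change; set of 6 is {6}
Step 8: find(4) -> no change; set of 4 is {4}
Step 9: find(15) -> no change; set of 15 is {15}
Step 10: union(8, 7) -> merged; set of 8 now {2, 7, 8, 10}
Step 11: find(10) -> no change; set of 10 is {2, 7, 8, 10}
Step 12: union(8, 7) -> already same set; set of 8 now {2, 7, 8, 10}
Step 13: find(3) -> no change; set of 3 is {3}
Set of 10: {2, 7, 8, 10}; 2 is a member.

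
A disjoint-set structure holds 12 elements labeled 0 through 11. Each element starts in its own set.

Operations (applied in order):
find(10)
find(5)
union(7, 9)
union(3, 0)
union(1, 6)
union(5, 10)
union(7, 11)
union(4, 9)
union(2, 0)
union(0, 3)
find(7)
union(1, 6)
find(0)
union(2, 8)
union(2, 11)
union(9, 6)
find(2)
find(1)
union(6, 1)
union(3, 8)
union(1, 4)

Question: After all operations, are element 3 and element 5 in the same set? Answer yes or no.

Answer: no

Derivation:
Step 1: find(10) -> no change; set of 10 is {10}
Step 2: find(5) -> no change; set of 5 is {5}
Step 3: union(7, 9) -> merged; set of 7 now {7, 9}
Step 4: union(3, 0) -> merged; set of 3 now {0, 3}
Step 5: union(1, 6) -> merged; set of 1 now {1, 6}
Step 6: union(5, 10) -> merged; set of 5 now {5, 10}
Step 7: union(7, 11) -> merged; set of 7 now {7, 9, 11}
Step 8: union(4, 9) -> merged; set of 4 now {4, 7, 9, 11}
Step 9: union(2, 0) -> merged; set of 2 now {0, 2, 3}
Step 10: union(0, 3) -> already same set; set of 0 now {0, 2, 3}
Step 11: find(7) -> no change; set of 7 is {4, 7, 9, 11}
Step 12: union(1, 6) -> already same set; set of 1 now {1, 6}
Step 13: find(0) -> no change; set of 0 is {0, 2, 3}
Step 14: union(2, 8) -> merged; set of 2 now {0, 2, 3, 8}
Step 15: union(2, 11) -> merged; set of 2 now {0, 2, 3, 4, 7, 8, 9, 11}
Step 16: union(9, 6) -> merged; set of 9 now {0, 1, 2, 3, 4, 6, 7, 8, 9, 11}
Step 17: find(2) -> no change; set of 2 is {0, 1, 2, 3, 4, 6, 7, 8, 9, 11}
Step 18: find(1) -> no change; set of 1 is {0, 1, 2, 3, 4, 6, 7, 8, 9, 11}
Step 19: union(6, 1) -> already same set; set of 6 now {0, 1, 2, 3, 4, 6, 7, 8, 9, 11}
Step 20: union(3, 8) -> already same set; set of 3 now {0, 1, 2, 3, 4, 6, 7, 8, 9, 11}
Step 21: union(1, 4) -> already same set; set of 1 now {0, 1, 2, 3, 4, 6, 7, 8, 9, 11}
Set of 3: {0, 1, 2, 3, 4, 6, 7, 8, 9, 11}; 5 is not a member.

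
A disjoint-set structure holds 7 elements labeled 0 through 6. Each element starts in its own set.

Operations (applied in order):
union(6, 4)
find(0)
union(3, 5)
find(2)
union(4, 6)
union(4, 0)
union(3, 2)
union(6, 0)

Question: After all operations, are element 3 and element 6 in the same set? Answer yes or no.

Answer: no

Derivation:
Step 1: union(6, 4) -> merged; set of 6 now {4, 6}
Step 2: find(0) -> no change; set of 0 is {0}
Step 3: union(3, 5) -> merged; set of 3 now {3, 5}
Step 4: find(2) -> no change; set of 2 is {2}
Step 5: union(4, 6) -> already same set; set of 4 now {4, 6}
Step 6: union(4, 0) -> merged; set of 4 now {0, 4, 6}
Step 7: union(3, 2) -> merged; set of 3 now {2, 3, 5}
Step 8: union(6, 0) -> already same set; set of 6 now {0, 4, 6}
Set of 3: {2, 3, 5}; 6 is not a member.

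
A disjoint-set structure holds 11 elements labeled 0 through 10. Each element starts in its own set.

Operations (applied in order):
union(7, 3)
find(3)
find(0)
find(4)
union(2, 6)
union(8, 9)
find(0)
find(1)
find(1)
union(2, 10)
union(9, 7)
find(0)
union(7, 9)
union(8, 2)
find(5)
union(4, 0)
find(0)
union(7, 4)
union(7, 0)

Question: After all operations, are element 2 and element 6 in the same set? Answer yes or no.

Step 1: union(7, 3) -> merged; set of 7 now {3, 7}
Step 2: find(3) -> no change; set of 3 is {3, 7}
Step 3: find(0) -> no change; set of 0 is {0}
Step 4: find(4) -> no change; set of 4 is {4}
Step 5: union(2, 6) -> merged; set of 2 now {2, 6}
Step 6: union(8, 9) -> merged; set of 8 now {8, 9}
Step 7: find(0) -> no change; set of 0 is {0}
Step 8: find(1) -> no change; set of 1 is {1}
Step 9: find(1) -> no change; set of 1 is {1}
Step 10: union(2, 10) -> merged; set of 2 now {2, 6, 10}
Step 11: union(9, 7) -> merged; set of 9 now {3, 7, 8, 9}
Step 12: find(0) -> no change; set of 0 is {0}
Step 13: union(7, 9) -> already same set; set of 7 now {3, 7, 8, 9}
Step 14: union(8, 2) -> merged; set of 8 now {2, 3, 6, 7, 8, 9, 10}
Step 15: find(5) -> no change; set of 5 is {5}
Step 16: union(4, 0) -> merged; set of 4 now {0, 4}
Step 17: find(0) -> no change; set of 0 is {0, 4}
Step 18: union(7, 4) -> merged; set of 7 now {0, 2, 3, 4, 6, 7, 8, 9, 10}
Step 19: union(7, 0) -> already same set; set of 7 now {0, 2, 3, 4, 6, 7, 8, 9, 10}
Set of 2: {0, 2, 3, 4, 6, 7, 8, 9, 10}; 6 is a member.

Answer: yes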